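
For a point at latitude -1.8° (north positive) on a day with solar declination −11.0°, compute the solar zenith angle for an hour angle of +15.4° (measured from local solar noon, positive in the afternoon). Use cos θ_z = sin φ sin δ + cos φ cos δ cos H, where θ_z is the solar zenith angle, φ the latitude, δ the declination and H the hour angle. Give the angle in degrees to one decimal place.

17.8°

cos θ_z = sin φ sin δ + cos φ cos δ cos H = (-0.0314)(-0.1908) + (0.9995)(0.9816)(0.9641) = 0.9519.
θ_z = arccos(0.9519) = 17.84°.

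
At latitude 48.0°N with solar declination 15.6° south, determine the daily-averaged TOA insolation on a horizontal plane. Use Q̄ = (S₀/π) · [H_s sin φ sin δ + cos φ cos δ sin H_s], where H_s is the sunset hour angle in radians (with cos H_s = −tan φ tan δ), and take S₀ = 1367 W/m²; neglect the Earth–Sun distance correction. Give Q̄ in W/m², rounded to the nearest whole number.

−tan φ tan δ = −(1.1106)(-0.2792) = 0.3101; H_s = arccos(0.3101) = 71.93°. In radians, H_s = 1.2554.
H_s sin φ sin δ = 1.2554 × 0.7431 × -0.2689 = -0.2509.
cos φ cos δ sin H_s = 0.6691 × 0.9632 × 0.9507 = 0.6127.
Q̄ = (1367/π) × (-0.2509 + 0.6127) = 435.13 × 0.3618 = 157.43 W/m².

157 W/m²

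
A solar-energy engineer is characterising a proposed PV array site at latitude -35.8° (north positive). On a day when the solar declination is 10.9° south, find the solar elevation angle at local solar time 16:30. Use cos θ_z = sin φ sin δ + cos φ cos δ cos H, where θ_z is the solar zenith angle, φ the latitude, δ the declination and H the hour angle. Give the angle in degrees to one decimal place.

24.5°

Hour angle H = 15° × (16.5 − 12) = 67.50°.
With φ = -35.8°, δ = -10.9°, H = 67.50°: sin φ sin δ = 0.1106, cos φ cos δ cos H = 0.3048, so cos θ_z = 0.4154.
θ_z = arccos(0.4154) = 65.46°, so the elevation is 90° − 65.46° = 24.54°.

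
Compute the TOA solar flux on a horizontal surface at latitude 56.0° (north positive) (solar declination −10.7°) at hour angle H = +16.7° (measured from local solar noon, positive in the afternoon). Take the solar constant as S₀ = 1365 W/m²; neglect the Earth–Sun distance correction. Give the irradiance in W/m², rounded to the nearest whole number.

508 W/m²

cos θ_z = sin φ sin δ + cos φ cos δ cos H = (0.8290)(-0.1857) + (0.5592)(0.9826)(0.9578) = 0.3723.
Top-of-atmosphere irradiance = S₀ cos θ_z = 1365 × 0.3723 = 508.19 W/m².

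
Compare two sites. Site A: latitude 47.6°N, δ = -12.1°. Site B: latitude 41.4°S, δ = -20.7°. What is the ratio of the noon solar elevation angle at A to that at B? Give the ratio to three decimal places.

A: 90° − |47.6 − (-12.1)| = 30.30°.
B: 90° − |-41.4 − (-20.7)| = 69.30°.
Ratio A/B = 30.3000 / 69.3000 = 0.4372.

0.437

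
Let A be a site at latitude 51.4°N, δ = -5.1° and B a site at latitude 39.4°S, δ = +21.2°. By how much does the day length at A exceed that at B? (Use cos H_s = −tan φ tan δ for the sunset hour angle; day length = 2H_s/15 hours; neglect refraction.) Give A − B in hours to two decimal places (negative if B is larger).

+1.62 h

A: H_s = arccos(−tan 51.4° · tan -5.1°) = 83.58°, so 2H_s/15 = 11.1440 h.
B: H_s = arccos(−tan -39.4° · tan 21.2°) = 71.42°, so 2H_s/15 = 9.5227 h.
A − B = 11.1440 − 9.5227 = 1.6213 h.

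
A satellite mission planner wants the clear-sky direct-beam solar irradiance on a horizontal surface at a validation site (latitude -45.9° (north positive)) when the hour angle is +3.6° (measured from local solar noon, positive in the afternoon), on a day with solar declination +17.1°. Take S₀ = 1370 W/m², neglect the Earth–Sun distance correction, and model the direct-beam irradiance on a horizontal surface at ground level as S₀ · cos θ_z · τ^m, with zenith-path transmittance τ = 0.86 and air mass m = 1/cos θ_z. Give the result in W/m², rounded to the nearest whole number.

444 W/m²

cos θ_z = sin(-45.9°) sin(17.1°) + cos(-45.9°) cos(17.1°) cos(3.60°) = -0.2112 + 0.6638 = 0.4526.
Air mass m = 1/cos θ_z = 1/0.4526 = 2.209; τ^m = 0.86^2.209 = 0.7166.
Surface direct beam = 1370 × 0.4526 × 0.7166 = 444.34 W/m².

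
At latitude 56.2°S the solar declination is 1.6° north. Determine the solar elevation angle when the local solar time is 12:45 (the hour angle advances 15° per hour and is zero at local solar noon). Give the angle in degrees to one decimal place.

Hour angle H = 15° × (12.75 − 12) = 11.25°.
With φ = -56.2°, δ = 1.6°, H = 11.25°: sin φ sin δ = -0.0232, cos φ cos δ cos H = 0.5454, so cos θ_z = 0.5222.
θ_z = arccos(0.5222) = 58.52°, so the elevation is 90° − 58.52° = 31.48°.

31.5°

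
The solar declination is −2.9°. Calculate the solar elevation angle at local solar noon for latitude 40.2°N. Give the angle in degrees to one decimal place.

At local solar noon the hour angle is zero, so the elevation is 90° − |φ − δ| = 90° − |40.2° − (-2.9°)| = 90° − 43.1° = 46.9°.

46.9°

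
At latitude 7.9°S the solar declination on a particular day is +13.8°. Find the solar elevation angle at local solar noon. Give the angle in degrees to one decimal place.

At local solar noon the hour angle is zero, so the elevation is 90° − |φ − δ| = 90° − |-7.9° − (13.8°)| = 90° − 21.7° = 68.3°.

68.3°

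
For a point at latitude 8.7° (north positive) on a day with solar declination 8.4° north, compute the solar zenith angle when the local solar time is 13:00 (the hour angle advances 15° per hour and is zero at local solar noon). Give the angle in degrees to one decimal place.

14.8°

Hour angle H = 15° × (13 − 12) = 15.00°.
cos θ_z = sin φ sin δ + cos φ cos δ cos H = (0.1513)(0.1461) + (0.9885)(0.9893)(0.9659) = 0.9667.
θ_z = arccos(0.9667) = 14.83°.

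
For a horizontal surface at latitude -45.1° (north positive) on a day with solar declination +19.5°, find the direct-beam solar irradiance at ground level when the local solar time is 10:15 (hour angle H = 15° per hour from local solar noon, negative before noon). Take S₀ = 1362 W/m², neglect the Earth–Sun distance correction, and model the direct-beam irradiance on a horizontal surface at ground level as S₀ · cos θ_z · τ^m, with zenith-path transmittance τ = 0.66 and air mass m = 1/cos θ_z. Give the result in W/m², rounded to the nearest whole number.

Hour angle H = 15° × (10.25 − 12) = -26.25°.
cos θ_z = sin φ sin δ + cos φ cos δ cos H = (-0.7083)(0.3338) + (0.7059)(0.9426)(0.8969) = 0.3603.
Air mass m = 1/cos θ_z = 1/0.3603 = 2.775; τ^m = 0.66^2.775 = 0.3157.
Surface direct beam = 1362 × 0.3603 × 0.3157 = 154.92 W/m².

155 W/m²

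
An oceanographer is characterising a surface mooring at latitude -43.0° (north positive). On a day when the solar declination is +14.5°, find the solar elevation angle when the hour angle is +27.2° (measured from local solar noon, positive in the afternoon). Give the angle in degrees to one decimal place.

With φ = -43.0°, δ = 14.5°, H = 27.20°: sin φ sin δ = -0.1708, cos φ cos δ cos H = 0.6298, so cos θ_z = 0.4590.
θ_z = arccos(0.4590) = 62.68°, so the elevation is 90° − 62.68° = 27.32°.

27.3°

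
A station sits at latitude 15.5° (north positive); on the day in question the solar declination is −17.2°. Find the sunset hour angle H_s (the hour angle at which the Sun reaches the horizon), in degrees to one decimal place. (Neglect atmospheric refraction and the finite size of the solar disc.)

The sunset hour angle satisfies cos H_s = −tan φ tan δ = 0.0858, giving H_s = 85.08°.

85.1°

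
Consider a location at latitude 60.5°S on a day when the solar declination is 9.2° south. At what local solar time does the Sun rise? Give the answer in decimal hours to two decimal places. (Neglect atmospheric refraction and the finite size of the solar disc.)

cos H_s = −tan(-60.5°) · tan(-9.2°) = -0.2863, so H_s = arccos(-0.2863) = 106.64°.
Sunrise is at 12 − H_s/15 = 12 − 7.109 = 4.891 h local solar time.

4.89 h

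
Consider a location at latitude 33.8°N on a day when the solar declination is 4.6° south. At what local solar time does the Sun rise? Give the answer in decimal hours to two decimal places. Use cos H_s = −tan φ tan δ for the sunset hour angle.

6.21 h

The sunset hour angle satisfies cos H_s = −tan φ tan δ = 0.0539, giving H_s = 86.91°.
Sunrise is at 12 − H_s/15 = 12 − 5.794 = 6.206 h local solar time.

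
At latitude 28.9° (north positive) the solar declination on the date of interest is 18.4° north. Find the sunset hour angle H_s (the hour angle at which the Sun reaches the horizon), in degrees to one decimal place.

cos H_s = −tan(28.9°) · tan(18.4°) = -0.1836, so H_s = arccos(-0.1836) = 100.58°.

100.6°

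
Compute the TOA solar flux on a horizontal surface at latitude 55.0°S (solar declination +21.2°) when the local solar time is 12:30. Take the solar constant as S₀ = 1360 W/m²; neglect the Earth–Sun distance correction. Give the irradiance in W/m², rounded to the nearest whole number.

318 W/m²

Hour angle H = 15° × (12.5 − 12) = 7.50°.
cos θ_z = sin φ sin δ + cos φ cos δ cos H = (-0.8192)(0.3616) + (0.5736)(0.9323)(0.9914) = 0.2339.
Top-of-atmosphere irradiance = S₀ cos θ_z = 1360 × 0.2339 = 318.10 W/m².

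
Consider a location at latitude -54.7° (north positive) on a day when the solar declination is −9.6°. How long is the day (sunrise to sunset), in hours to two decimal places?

−tan φ tan δ = −(-1.4124)(-0.1691) = -0.2388; H_s = arccos(-0.2388) = 103.82°.
Day length = 2 H_s / 15° h⁻¹ = 207.64° / 15 = 13.843 h.

13.84 hours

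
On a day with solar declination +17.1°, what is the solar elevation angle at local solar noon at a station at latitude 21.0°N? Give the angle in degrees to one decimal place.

At local solar noon the hour angle is zero, so the elevation is 90° − |φ − δ| = 90° − |21.0° − (17.1°)| = 90° − 3.9° = 86.1°.

86.1°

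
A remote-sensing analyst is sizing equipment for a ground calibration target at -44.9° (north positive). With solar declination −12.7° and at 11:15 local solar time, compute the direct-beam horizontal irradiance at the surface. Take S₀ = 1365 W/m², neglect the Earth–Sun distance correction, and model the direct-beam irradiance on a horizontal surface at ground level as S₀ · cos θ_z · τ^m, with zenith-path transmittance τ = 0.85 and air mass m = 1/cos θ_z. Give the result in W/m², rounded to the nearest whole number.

935 W/m²

Hour angle H = 15° × (11.25 − 12) = -11.25°.
cos θ_z = sin φ sin δ + cos φ cos δ cos H = (-0.7059)(-0.2198) + (0.7083)(0.9755)(0.9808) = 0.8328.
Air mass m = 1/cos θ_z = 1/0.8328 = 1.201; τ^m = 0.85^1.201 = 0.8227.
Surface direct beam = 1365 × 0.8328 × 0.8227 = 935.22 W/m².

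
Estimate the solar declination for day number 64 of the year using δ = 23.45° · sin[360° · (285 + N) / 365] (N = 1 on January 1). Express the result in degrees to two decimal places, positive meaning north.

-6.38°

360 × (285 + 64) / 365 = 344.219°; sin(344.219°) = -0.2720.
δ = 23.45 × -0.2720 = -6.378° ≈ -6.38°.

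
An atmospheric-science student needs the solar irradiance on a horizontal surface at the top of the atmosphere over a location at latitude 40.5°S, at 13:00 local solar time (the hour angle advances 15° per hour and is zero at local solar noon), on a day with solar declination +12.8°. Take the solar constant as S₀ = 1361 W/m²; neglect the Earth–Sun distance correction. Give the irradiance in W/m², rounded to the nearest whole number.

779 W/m²

Hour angle H = 15° × (13 − 12) = 15.00°.
cos θ_z = sin(-40.5°) sin(12.8°) + cos(-40.5°) cos(12.8°) cos(15.00°) = -0.1439 + 0.7162 = 0.5723.
Top-of-atmosphere irradiance = S₀ cos θ_z = 1361 × 0.5723 = 778.90 W/m².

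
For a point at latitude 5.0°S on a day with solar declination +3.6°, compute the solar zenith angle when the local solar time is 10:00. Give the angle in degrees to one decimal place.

31.2°

Hour angle H = 15° × (10 − 12) = -30.00°.
cos θ_z = sin(-5.0°) sin(3.6°) + cos(-5.0°) cos(3.6°) cos(-30.00°) = -0.0055 + 0.8610 = 0.8555.
θ_z = arccos(0.8555) = 31.18°.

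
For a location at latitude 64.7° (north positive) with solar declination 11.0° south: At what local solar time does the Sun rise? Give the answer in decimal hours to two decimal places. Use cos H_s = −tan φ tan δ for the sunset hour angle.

7.62 h

The sunset hour angle satisfies cos H_s = −tan φ tan δ = 0.4112, giving H_s = 65.72°.
Sunrise is at 12 − H_s/15 = 12 − 4.381 = 7.619 h local solar time.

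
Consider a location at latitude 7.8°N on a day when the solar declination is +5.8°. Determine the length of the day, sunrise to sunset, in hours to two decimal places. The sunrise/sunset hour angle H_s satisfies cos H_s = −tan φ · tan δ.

12.11 hours

cos H_s = −tan(7.8°) · tan(5.8°) = -0.0139, so H_s = arccos(-0.0139) = 90.80°.
Day length = 2 H_s / 15° h⁻¹ = 181.60° / 15 = 12.107 h.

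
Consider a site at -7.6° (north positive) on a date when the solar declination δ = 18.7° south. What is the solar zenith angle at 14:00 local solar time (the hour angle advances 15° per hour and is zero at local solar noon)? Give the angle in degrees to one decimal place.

Hour angle H = 15° × (14 − 12) = 30.00°.
cos θ_z = sin(-7.6°) sin(-18.7°) + cos(-7.6°) cos(-18.7°) cos(30.00°) = 0.0424 + 0.8131 = 0.8555.
θ_z = arccos(0.8555) = 31.18°.

31.2°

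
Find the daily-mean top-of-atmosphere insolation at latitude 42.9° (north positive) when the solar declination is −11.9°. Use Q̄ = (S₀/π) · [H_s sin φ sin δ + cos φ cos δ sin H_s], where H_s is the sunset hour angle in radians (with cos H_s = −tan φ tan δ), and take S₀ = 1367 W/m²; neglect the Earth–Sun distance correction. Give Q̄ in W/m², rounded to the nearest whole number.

cos H_s = −tan(42.9°) · tan(-11.9°) = 0.1958, so H_s = arccos(0.1958) = 78.71°. In radians, H_s = 1.3737.
H_s sin φ sin δ = 1.3737 × 0.6807 × -0.2062 = -0.1928.
cos φ cos δ sin H_s = 0.7325 × 0.9785 × 0.9806 = 0.7028.
Q̄ = (1367/π) × (-0.1928 + 0.7028) = 435.13 × 0.5100 = 221.92 W/m².

222 W/m²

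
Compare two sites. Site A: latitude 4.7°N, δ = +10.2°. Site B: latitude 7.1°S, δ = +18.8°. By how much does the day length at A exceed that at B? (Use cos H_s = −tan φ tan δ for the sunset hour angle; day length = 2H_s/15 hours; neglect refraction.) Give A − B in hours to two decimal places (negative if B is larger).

A: H_s = arccos(−tan 4.7° · tan 10.2°) = 90.85°, so 2H_s/15 = 12.1133 h.
B: H_s = arccos(−tan -7.1° · tan 18.8°) = 87.57°, so 2H_s/15 = 11.6760 h.
A − B = 12.1133 − 11.6760 = 0.4373 h.

+0.44 h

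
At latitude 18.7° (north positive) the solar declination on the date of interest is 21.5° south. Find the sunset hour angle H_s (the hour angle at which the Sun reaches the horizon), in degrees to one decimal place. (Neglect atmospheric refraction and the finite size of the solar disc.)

cos H_s = −tan(18.7°) · tan(-21.5°) = 0.1333, so H_s = arccos(0.1333) = 82.34°.

82.3°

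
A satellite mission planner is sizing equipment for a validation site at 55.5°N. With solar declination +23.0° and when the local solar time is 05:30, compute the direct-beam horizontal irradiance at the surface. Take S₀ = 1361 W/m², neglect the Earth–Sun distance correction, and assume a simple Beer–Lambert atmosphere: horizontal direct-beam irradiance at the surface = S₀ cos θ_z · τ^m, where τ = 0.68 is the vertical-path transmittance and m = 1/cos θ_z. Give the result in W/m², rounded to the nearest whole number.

76 W/m²

Hour angle H = 15° × (5.5 − 12) = -97.50°.
With φ = 55.5°, δ = 23.0°, H = -97.50°: sin φ sin δ = 0.3220, cos φ cos δ cos H = -0.0681, so cos θ_z = 0.2539.
Air mass m = 1/cos θ_z = 1/0.2539 = 3.939; τ^m = 0.68^3.939 = 0.2189.
Surface direct beam = 1361 × 0.2539 × 0.2189 = 75.64 W/m².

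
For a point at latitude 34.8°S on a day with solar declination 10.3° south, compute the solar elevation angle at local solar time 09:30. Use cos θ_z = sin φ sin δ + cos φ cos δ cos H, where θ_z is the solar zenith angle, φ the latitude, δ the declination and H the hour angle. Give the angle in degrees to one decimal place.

Hour angle H = 15° × (9.5 − 12) = -37.50°.
With φ = -34.8°, δ = -10.3°, H = -37.50°: sin φ sin δ = 0.1020, cos φ cos δ cos H = 0.6410, so cos θ_z = 0.7430.
θ_z = arccos(0.7430) = 42.01°, so the elevation is 90° − 42.01° = 47.99°.

48.0°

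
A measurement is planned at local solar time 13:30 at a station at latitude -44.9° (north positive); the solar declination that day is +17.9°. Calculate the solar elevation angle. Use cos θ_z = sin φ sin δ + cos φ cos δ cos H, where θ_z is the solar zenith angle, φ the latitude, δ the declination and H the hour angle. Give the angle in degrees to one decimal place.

23.9°

Hour angle H = 15° × (13.5 − 12) = 22.50°.
With φ = -44.9°, δ = 17.9°, H = 22.50°: sin φ sin δ = -0.2170, cos φ cos δ cos H = 0.6227, so cos θ_z = 0.4057.
θ_z = arccos(0.4057) = 66.06°, so the elevation is 90° − 66.06° = 23.94°.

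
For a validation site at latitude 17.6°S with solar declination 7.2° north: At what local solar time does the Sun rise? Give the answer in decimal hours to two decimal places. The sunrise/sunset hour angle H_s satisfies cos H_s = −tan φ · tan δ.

cos H_s = −tan(-17.6°) · tan(7.2°) = 0.0401, so H_s = arccos(0.0401) = 87.70°.
Sunrise is at 12 − H_s/15 = 12 − 5.847 = 6.153 h local solar time.

6.15 h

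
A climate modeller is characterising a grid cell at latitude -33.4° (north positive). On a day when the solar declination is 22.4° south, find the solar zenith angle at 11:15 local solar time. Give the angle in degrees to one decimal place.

14.8°

Hour angle H = 15° × (11.25 − 12) = -11.25°.
With φ = -33.4°, δ = -22.4°, H = -11.25°: sin φ sin δ = 0.2098, cos φ cos δ cos H = 0.7570, so cos θ_z = 0.9668.
θ_z = arccos(0.9668) = 14.81°.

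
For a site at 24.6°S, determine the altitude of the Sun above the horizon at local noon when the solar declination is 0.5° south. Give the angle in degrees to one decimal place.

At local solar noon the hour angle is zero, so the elevation is 90° − |φ − δ| = 90° − |-24.6° − (-0.5°)| = 90° − 24.1° = 65.9°.

65.9°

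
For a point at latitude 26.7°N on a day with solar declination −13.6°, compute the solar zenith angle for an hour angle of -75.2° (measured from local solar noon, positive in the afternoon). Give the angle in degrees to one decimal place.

cos θ_z = sin(26.7°) sin(-13.6°) + cos(26.7°) cos(-13.6°) cos(-75.20°) = -0.1057 + 0.2218 = 0.1161.
θ_z = arccos(0.1161) = 83.33°.

83.3°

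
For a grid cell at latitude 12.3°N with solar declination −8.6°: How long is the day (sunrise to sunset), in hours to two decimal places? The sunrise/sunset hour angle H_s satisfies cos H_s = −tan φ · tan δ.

11.75 hours

−tan φ tan δ = −(0.2180)(-0.1512) = 0.0330; H_s = arccos(0.0330) = 88.11°.
Day length = 2 H_s / 15° h⁻¹ = 176.22° / 15 = 11.748 h.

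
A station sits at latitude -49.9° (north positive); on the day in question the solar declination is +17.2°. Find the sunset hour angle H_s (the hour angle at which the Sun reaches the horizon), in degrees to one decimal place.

cos H_s = −tan(-49.9°) · tan(17.2°) = 0.3676, so H_s = arccos(0.3676) = 68.43°.

68.4°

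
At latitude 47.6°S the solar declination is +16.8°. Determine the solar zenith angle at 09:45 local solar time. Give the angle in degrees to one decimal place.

Hour angle H = 15° × (9.75 − 12) = -33.75°.
With φ = -47.6°, δ = 16.8°, H = -33.75°: sin φ sin δ = -0.2134, cos φ cos δ cos H = 0.5367, so cos θ_z = 0.3233.
θ_z = arccos(0.3233) = 71.14°.

71.1°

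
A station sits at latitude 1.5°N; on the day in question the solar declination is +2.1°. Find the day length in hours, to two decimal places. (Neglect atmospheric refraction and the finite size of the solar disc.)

12.01 hours

−tan φ tan δ = −(0.0262)(0.0367) = -0.0010; H_s = arccos(-0.0010) = 90.06°.
Day length = 2 H_s / 15° h⁻¹ = 180.12° / 15 = 12.008 h.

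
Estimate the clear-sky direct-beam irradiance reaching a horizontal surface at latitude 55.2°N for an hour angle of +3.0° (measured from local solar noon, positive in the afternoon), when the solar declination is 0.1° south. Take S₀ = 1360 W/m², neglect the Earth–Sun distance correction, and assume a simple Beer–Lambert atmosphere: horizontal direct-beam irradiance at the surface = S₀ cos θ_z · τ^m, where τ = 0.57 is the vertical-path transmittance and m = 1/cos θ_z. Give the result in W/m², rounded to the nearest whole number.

cos θ_z = sin(55.2°) sin(-0.1°) + cos(55.2°) cos(-0.1°) cos(3.00°) = -0.0014 + 0.5699 = 0.5685.
Air mass m = 1/cos θ_z = 1/0.5685 = 1.759; τ^m = 0.57^1.759 = 0.3720.
Surface direct beam = 1360 × 0.5685 × 0.3720 = 287.62 W/m².

288 W/m²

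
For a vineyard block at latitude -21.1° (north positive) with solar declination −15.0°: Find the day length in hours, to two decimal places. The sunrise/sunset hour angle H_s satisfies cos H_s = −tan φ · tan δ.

cos H_s = −tan(-21.1°) · tan(-15.0°) = -0.1034, so H_s = arccos(-0.1034) = 95.93°.
Day length = 2 H_s / 15° h⁻¹ = 191.86° / 15 = 12.791 h.

12.79 hours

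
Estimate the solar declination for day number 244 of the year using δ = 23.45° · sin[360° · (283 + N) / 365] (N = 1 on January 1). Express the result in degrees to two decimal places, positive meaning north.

360 × (283 + 244) / 365 = 519.781°; sin(519.781°) = 0.3456.
δ = 23.45 × 0.3456 = 8.104° ≈ +8.10°.

+8.10°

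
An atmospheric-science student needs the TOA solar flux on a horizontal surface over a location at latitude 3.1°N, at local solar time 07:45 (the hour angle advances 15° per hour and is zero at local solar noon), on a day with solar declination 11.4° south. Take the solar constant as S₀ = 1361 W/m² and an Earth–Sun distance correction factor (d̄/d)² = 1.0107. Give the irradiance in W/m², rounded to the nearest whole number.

Hour angle H = 15° × (7.75 − 12) = -63.75°.
cos θ_z = sin φ sin δ + cos φ cos δ cos H = (0.0541)(-0.1977) + (0.9985)(0.9803)(0.4423) = 0.4222.
Top-of-atmosphere irradiance = S₀ (d̄/d)² cos θ_z = 1361 × 1.0107 × 0.4222 = 580.76 W/m².

581 W/m²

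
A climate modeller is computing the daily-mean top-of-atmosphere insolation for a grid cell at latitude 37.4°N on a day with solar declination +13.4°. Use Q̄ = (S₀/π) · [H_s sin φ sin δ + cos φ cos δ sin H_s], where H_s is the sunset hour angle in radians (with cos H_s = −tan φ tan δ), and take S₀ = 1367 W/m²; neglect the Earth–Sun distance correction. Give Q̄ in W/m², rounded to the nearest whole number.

438 W/m²

−tan φ tan δ = −(0.7646)(0.2382) = -0.1821; H_s = arccos(-0.1821) = 100.49°. In radians, H_s = 1.7539.
H_s sin φ sin δ = 1.7539 × 0.6074 × 0.2317 = 0.2468.
cos φ cos δ sin H_s = 0.7944 × 0.9728 × 0.9833 = 0.7599.
Q̄ = (1367/π) × (0.2468 + 0.7599) = 435.13 × 1.0067 = 438.05 W/m².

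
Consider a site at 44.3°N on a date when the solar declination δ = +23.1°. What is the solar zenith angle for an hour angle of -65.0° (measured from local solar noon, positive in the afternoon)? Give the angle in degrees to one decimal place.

cos θ_z = sin(44.3°) sin(23.1°) + cos(44.3°) cos(23.1°) cos(-65.00°) = 0.2740 + 0.2782 = 0.5522.
θ_z = arccos(0.5522) = 56.48°.

56.5°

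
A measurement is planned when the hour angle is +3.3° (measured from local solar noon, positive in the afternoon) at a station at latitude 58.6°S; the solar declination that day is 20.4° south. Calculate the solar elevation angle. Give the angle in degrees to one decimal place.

cos θ_z = sin φ sin δ + cos φ cos δ cos H = (-0.8536)(-0.3486) + (0.5210)(0.9373)(0.9983) = 0.7851.
θ_z = arccos(0.7851) = 38.27°, so the elevation is 90° − 38.27° = 51.73°.

51.7°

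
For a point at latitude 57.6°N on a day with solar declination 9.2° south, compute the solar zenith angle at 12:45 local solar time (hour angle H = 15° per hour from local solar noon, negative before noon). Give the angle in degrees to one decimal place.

67.4°

Hour angle H = 15° × (12.75 − 12) = 11.25°.
cos θ_z = sin φ sin δ + cos φ cos δ cos H = (0.8443)(-0.1599) + (0.5358)(0.9871)(0.9808) = 0.3837.
θ_z = arccos(0.3837) = 67.44°.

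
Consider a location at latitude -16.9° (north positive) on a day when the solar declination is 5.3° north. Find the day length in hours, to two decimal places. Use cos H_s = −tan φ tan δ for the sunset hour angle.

11.78 hours

The sunset hour angle satisfies cos H_s = −tan φ tan δ = 0.0282, giving H_s = 88.38°.
Day length = 2 H_s / 15° h⁻¹ = 176.76° / 15 = 11.784 h.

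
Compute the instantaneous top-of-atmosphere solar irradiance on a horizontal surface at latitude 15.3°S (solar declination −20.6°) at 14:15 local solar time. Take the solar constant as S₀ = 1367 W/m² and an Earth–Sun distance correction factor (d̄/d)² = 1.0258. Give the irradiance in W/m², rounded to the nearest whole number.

1183 W/m²

Hour angle H = 15° × (14.25 − 12) = 33.75°.
cos θ_z = sin φ sin δ + cos φ cos δ cos H = (-0.2639)(-0.3518) + (0.9646)(0.9361)(0.8315) = 0.8437.
Top-of-atmosphere irradiance = S₀ (d̄/d)² cos θ_z = 1367 × 1.0258 × 0.8437 = 1183.09 W/m².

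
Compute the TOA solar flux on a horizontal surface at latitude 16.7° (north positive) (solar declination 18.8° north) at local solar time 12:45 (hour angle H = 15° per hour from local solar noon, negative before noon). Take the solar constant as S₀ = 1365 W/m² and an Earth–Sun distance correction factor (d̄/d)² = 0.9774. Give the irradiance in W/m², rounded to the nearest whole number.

Hour angle H = 15° × (12.75 − 12) = 11.25°.
With φ = 16.7°, δ = 18.8°, H = 11.25°: sin φ sin δ = 0.0926, cos φ cos δ cos H = 0.8893, so cos θ_z = 0.9819.
Top-of-atmosphere irradiance = S₀ (d̄/d)² cos θ_z = 1365 × 0.9774 × 0.9819 = 1310.00 W/m².

1310 W/m²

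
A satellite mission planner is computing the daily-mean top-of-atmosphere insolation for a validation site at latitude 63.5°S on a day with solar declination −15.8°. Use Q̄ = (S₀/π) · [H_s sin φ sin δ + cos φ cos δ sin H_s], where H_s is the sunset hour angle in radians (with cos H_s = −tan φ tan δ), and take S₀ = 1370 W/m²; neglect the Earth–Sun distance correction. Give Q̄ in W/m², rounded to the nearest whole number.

cos H_s = −tan(-63.5°) · tan(-15.8°) = -0.5676, so H_s = arccos(-0.5676) = 124.58°. In radians, H_s = 2.1743.
H_s sin φ sin δ = 2.1743 × -0.8949 × -0.2723 = 0.5298.
cos φ cos δ sin H_s = 0.4462 × 0.9622 × 0.8234 = 0.3535.
Q̄ = (1370/π) × (0.5298 + 0.3535) = 436.08 × 0.8833 = 385.19 W/m².

385 W/m²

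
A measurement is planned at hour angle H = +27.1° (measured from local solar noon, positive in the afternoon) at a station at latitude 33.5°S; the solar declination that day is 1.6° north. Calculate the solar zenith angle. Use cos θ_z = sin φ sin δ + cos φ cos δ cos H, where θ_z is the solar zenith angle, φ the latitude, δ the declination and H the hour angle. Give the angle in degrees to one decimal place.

cos θ_z = sin φ sin δ + cos φ cos δ cos H = (-0.5519)(0.0279) + (0.8339)(0.9996)(0.8902) = 0.7266.
θ_z = arccos(0.7266) = 43.40°.

43.4°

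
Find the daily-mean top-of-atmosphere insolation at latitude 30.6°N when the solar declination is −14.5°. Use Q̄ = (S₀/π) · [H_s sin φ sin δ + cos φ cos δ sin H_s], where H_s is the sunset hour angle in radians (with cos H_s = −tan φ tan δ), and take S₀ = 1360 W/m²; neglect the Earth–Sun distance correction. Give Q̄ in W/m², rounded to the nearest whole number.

−tan φ tan δ = −(0.5914)(-0.2586) = 0.1529; H_s = arccos(0.1529) = 81.20°. In radians, H_s = 1.4172.
H_s sin φ sin δ = 1.4172 × 0.5090 × -0.2504 = -0.1806.
cos φ cos δ sin H_s = 0.8607 × 0.9681 × 0.9882 = 0.8234.
Q̄ = (1360/π) × (-0.1806 + 0.8234) = 432.90 × 0.6428 = 278.27 W/m².

278 W/m²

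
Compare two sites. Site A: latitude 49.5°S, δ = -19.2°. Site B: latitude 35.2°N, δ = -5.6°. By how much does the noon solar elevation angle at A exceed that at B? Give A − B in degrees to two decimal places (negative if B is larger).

+10.50°

A: 90° − |-49.5 − (-19.2)| = 59.70°.
B: 90° − |35.2 − (-5.6)| = 49.20°.
A − B = 59.70 − 49.20 = 10.50°.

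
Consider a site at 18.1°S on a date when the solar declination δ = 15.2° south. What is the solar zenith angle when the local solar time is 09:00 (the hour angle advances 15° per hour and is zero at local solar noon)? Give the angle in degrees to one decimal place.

Hour angle H = 15° × (9 − 12) = -45.00°.
cos θ_z = sin φ sin δ + cos φ cos δ cos H = (-0.3107)(-0.2622) + (0.9505)(0.9650)(0.7071) = 0.7300.
θ_z = arccos(0.7300) = 43.11°.

43.1°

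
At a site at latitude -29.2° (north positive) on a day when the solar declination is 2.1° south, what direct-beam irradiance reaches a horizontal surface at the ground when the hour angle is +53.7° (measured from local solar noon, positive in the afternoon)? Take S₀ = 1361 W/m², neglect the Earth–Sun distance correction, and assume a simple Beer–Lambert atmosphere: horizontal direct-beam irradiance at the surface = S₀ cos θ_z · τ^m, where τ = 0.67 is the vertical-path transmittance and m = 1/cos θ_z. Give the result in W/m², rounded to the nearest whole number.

344 W/m²

With φ = -29.2°, δ = -2.1°, H = 53.70°: sin φ sin δ = 0.0179, cos φ cos δ cos H = 0.5164, so cos θ_z = 0.5343.
Air mass m = 1/cos θ_z = 1/0.5343 = 1.872; τ^m = 0.67^1.872 = 0.4725.
Surface direct beam = 1361 × 0.5343 × 0.4725 = 343.59 W/m².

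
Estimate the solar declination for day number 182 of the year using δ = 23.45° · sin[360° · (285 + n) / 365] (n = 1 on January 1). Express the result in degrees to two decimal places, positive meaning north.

360 × (285 + 182) / 365 = 460.603°; sin(460.603°) = 0.9829.
δ = 23.45 × 0.9829 = 23.049° ≈ +23.05°.

+23.05°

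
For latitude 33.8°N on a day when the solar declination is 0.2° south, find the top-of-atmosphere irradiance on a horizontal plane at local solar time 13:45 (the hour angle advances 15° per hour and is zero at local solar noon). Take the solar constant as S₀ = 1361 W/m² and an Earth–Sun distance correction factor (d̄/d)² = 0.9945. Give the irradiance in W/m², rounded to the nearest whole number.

Hour angle H = 15° × (13.75 − 12) = 26.25°.
With φ = 33.8°, δ = -0.2°, H = 26.25°: sin φ sin δ = -0.0019, cos φ cos δ cos H = 0.7453, so cos θ_z = 0.7434.
Top-of-atmosphere irradiance = S₀ (d̄/d)² cos θ_z = 1361 × 0.9945 × 0.7434 = 1006.20 W/m².

1006 W/m²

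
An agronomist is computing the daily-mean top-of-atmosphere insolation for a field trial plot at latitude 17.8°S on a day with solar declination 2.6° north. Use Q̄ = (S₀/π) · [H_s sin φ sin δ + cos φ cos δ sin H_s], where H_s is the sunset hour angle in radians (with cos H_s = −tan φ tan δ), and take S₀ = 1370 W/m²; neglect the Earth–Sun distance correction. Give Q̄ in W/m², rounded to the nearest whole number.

cos H_s = −tan(-17.8°) · tan(2.6°) = 0.0146, so H_s = arccos(0.0146) = 89.16°. In radians, H_s = 1.5561.
H_s sin φ sin δ = 1.5561 × -0.3057 × 0.0454 = -0.0216.
cos φ cos δ sin H_s = 0.9521 × 0.9990 × 0.9999 = 0.9511.
Q̄ = (1370/π) × (-0.0216 + 0.9511) = 436.08 × 0.9295 = 405.34 W/m².

405 W/m²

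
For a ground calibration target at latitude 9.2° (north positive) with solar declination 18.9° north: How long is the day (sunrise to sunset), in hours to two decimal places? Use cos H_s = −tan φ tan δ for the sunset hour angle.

12.42 hours

−tan φ tan δ = −(0.1620)(0.3424) = -0.0555; H_s = arccos(-0.0555) = 93.18°.
Day length = 2 H_s / 15° h⁻¹ = 186.36° / 15 = 12.424 h.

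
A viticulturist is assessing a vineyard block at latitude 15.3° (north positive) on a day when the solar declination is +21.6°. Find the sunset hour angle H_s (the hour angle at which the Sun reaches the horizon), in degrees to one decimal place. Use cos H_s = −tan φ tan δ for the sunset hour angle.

96.2°

cos H_s = −tan(15.3°) · tan(21.6°) = -0.1083, so H_s = arccos(-0.1083) = 96.22°.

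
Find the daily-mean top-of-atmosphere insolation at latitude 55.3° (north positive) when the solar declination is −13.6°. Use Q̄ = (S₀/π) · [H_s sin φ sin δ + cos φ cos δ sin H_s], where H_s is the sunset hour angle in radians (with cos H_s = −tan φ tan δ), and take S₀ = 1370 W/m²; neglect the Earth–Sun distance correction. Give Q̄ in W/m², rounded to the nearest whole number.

The sunset hour angle satisfies cos H_s = −tan φ tan δ = 0.3494, giving H_s = 69.55°. In radians, H_s = 1.2139.
H_s sin φ sin δ = 1.2139 × 0.8221 × -0.2351 = -0.2346.
cos φ cos δ sin H_s = 0.5693 × 0.9720 × 0.9370 = 0.5185.
Q̄ = (1370/π) × (-0.2346 + 0.5185) = 436.08 × 0.2839 = 123.80 W/m².

124 W/m²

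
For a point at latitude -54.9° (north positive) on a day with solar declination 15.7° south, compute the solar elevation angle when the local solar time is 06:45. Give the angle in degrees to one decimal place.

19.2°

Hour angle H = 15° × (6.75 − 12) = -78.75°.
cos θ_z = sin(-54.9°) sin(-15.7°) + cos(-54.9°) cos(-15.7°) cos(-78.75°) = 0.2214 + 0.1080 = 0.3294.
θ_z = arccos(0.3294) = 70.77°, so the elevation is 90° − 70.77° = 19.23°.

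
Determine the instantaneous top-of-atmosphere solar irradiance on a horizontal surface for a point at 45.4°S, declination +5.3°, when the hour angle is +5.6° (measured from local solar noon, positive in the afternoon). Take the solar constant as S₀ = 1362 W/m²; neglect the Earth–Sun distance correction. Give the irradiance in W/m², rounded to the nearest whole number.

858 W/m²

cos θ_z = sin φ sin δ + cos φ cos δ cos H = (-0.7120)(0.0924) + (0.7022)(0.9957)(0.9952) = 0.6300.
Top-of-atmosphere irradiance = S₀ cos θ_z = 1362 × 0.6300 = 858.06 W/m².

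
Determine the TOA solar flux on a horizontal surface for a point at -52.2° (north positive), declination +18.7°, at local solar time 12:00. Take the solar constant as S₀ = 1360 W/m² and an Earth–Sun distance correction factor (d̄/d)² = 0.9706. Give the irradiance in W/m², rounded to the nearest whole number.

432 W/m²

Hour angle H = 15° × (12 − 12) = 0.00°.
cos θ_z = sin(-52.2°) sin(18.7°) + cos(-52.2°) cos(18.7°) cos(0.00°) = -0.2533 + 0.5806 = 0.3273.
Top-of-atmosphere irradiance = S₀ (d̄/d)² cos θ_z = 1360 × 0.9706 × 0.3273 = 432.04 W/m².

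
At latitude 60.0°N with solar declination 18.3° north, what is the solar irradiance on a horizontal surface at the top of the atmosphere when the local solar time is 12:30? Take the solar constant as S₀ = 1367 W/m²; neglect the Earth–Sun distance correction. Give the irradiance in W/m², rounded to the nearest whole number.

Hour angle H = 15° × (12.5 − 12) = 7.50°.
With φ = 60.0°, δ = 18.3°, H = 7.50°: sin φ sin δ = 0.2719, cos φ cos δ cos H = 0.4707, so cos θ_z = 0.7426.
Top-of-atmosphere irradiance = S₀ cos θ_z = 1367 × 0.7426 = 1015.13 W/m².

1015 W/m²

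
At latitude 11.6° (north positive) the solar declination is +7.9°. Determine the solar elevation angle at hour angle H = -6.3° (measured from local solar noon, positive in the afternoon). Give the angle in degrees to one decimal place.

cos θ_z = sin φ sin δ + cos φ cos δ cos H = (0.2011)(0.1374) + (0.9796)(0.9905)(0.9940) = 0.9921.
θ_z = arccos(0.9921) = 7.21°, so the elevation is 90° − 7.21° = 82.79°.

82.8°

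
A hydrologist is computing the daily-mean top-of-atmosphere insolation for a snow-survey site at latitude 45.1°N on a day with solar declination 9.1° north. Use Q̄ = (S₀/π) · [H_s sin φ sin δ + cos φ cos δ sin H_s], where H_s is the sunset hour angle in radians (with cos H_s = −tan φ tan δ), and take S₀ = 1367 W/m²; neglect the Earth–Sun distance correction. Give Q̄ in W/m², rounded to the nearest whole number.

384 W/m²

−tan φ tan δ = −(1.0035)(0.1602) = -0.1608; H_s = arccos(-0.1608) = 99.25°. In radians, H_s = 1.7322.
H_s sin φ sin δ = 1.7322 × 0.7083 × 0.1582 = 0.1941.
cos φ cos δ sin H_s = 0.7059 × 0.9874 × 0.9870 = 0.6879.
Q̄ = (1367/π) × (0.1941 + 0.6879) = 435.13 × 0.8820 = 383.78 W/m².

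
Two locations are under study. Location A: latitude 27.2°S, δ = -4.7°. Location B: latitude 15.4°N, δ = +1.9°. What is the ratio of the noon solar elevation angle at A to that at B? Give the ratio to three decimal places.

0.882

A: 90° − |-27.2 − (-4.7)| = 67.50°.
B: 90° − |15.4 − (1.9)| = 76.50°.
Ratio A/B = 67.5000 / 76.5000 = 0.8824.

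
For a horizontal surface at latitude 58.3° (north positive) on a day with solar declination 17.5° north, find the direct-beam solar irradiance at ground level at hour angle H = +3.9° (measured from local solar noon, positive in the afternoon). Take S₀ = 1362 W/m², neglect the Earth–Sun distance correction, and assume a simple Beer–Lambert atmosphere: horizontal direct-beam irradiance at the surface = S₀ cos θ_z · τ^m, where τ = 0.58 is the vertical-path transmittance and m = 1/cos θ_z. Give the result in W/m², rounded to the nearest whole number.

501 W/m²

With φ = 58.3°, δ = 17.5°, H = 3.90°: sin φ sin δ = 0.2558, cos φ cos δ cos H = 0.5000, so cos θ_z = 0.7558.
Air mass m = 1/cos θ_z = 1/0.7558 = 1.323; τ^m = 0.58^1.323 = 0.4864.
Surface direct beam = 1362 × 0.7558 × 0.4864 = 500.70 W/m².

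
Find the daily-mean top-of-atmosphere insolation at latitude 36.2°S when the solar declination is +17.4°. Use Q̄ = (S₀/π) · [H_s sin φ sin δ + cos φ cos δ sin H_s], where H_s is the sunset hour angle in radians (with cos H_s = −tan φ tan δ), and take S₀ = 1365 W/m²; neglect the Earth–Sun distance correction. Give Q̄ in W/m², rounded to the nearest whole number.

223 W/m²

cos H_s = −tan(-36.2°) · tan(17.4°) = 0.2294, so H_s = arccos(0.2294) = 76.74°. In radians, H_s = 1.3394.
H_s sin φ sin δ = 1.3394 × -0.5906 × 0.2990 = -0.2365.
cos φ cos δ sin H_s = 0.8070 × 0.9542 × 0.9733 = 0.7495.
Q̄ = (1365/π) × (-0.2365 + 0.7495) = 434.49 × 0.5130 = 222.89 W/m².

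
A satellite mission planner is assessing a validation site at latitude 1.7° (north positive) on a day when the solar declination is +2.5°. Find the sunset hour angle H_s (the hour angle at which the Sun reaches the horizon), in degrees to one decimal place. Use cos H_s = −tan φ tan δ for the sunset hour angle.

cos H_s = −tan(1.7°) · tan(2.5°) = -0.0013, so H_s = arccos(-0.0013) = 90.07°.

90.1°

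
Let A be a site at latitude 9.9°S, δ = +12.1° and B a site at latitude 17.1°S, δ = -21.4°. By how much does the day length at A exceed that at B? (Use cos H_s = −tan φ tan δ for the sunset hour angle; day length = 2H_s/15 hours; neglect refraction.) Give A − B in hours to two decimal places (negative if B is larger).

A: H_s = arccos(−tan -9.9° · tan 12.1°) = 87.86°, so 2H_s/15 = 11.7147 h.
B: H_s = arccos(−tan -17.1° · tan -21.4°) = 96.92°, so 2H_s/15 = 12.9227 h.
A − B = 11.7147 − 12.9227 = -1.2080 h.

-1.21 h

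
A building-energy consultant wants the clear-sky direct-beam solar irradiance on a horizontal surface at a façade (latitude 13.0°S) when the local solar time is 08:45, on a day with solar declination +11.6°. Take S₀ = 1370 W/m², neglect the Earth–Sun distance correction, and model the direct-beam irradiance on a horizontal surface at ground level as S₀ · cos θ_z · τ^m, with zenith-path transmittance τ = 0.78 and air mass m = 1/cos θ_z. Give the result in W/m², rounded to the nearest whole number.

523 W/m²

Hour angle H = 15° × (8.75 − 12) = -48.75°.
With φ = -13.0°, δ = 11.6°, H = -48.75°: sin φ sin δ = -0.0452, cos φ cos δ cos H = 0.6293, so cos θ_z = 0.5841.
Air mass m = 1/cos θ_z = 1/0.5841 = 1.712; τ^m = 0.78^1.712 = 0.6535.
Surface direct beam = 1370 × 0.5841 × 0.6535 = 522.94 W/m².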